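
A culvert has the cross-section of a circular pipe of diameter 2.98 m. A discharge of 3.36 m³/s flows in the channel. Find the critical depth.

y_c = 0.776 m

At critical depth, Q² T / (g A³) = 1, i.e. A³/T = Q²/g = 3.36²/9.81 = 1.151.
Trying y = 0.973 m: A³/T = 2.77 — high.
Trying y = 0.568 m: A³/T = 0.3402 — low.
Trying y = 0.776 m: A³/T = 1.151 — close enough.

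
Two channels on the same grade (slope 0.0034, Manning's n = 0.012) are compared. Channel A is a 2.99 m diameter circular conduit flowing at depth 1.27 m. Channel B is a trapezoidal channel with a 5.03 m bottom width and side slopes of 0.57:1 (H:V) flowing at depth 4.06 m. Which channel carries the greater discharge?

Channel A: For a circular section of diameter D = 2.99 m at depth y = 1.27 m, the central angle is θ = 2 arccos(1 − 2y/D) = 2.839 rad. Then A = (D²/8)(θ − sin θ) = 2.841 m² and P = Dθ/2 = 4.245 m. Hydraulic radius R = A/P = 2.841/4.245 = 0.6692 m. Q_A = (1/0.012)·2.841·0.6692^(2/3)·√0.0034 = 10.56 m³/s.
Channel B: With bottom width b = 5.03 m and side slope z = 0.57: A = (b + zy)y = (5.03 + 0.57×4.06)×4.06 = 29.82 m²; P = b + 2y√(1+z²) = 5.03 + 2×4.06×1.151 = 14.38 m. Hydraulic radius R = A/P = 29.82/14.38 = 2.074 m. Q_B = (1/0.012)·29.82·2.074^(2/3)·√0.0034 = 235.6 m³/s.
Q_A = 10.56 m³/s vs Q_B = 235.6 m³/s, so channel B carries more.

channel B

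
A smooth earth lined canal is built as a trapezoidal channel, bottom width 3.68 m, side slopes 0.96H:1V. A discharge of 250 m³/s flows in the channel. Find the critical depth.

y_c = 5.13 m

At critical depth, Q² T / (g A³) = 1, i.e. A³/T = Q²/g = 250²/9.81 = 6371.
Trying y = 4.49 m: A³/T = 3754 — low.
Trying y = 5.13 m: A³/T = 6358 — close enough.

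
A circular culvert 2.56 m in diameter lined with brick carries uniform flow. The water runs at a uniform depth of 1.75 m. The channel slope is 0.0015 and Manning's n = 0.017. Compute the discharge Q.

Q = 7.07 m³/s

For a circular section of diameter D = 2.56 m at depth y = 1.75 m, the central angle is θ = 2 arccos(1 − 2y/D) = 3.894 rad. Then A = (D²/8)(θ − sin θ) = 3.749 m² and P = Dθ/2 = 4.984 m.
Hydraulic radius R = A/P = 3.749/4.984 = 0.7523 m.
Manning's equation: Q = (1/n) A R^(2/3) S^(1/2) = (1/0.017) × 3.749 × 0.7523^(2/3) × 0.0015^(1/2) = 7.07 m³/s.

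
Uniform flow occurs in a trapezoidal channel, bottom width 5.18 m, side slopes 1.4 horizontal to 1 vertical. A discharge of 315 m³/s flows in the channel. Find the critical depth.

At critical depth, Q² T / (g A³) = 1, i.e. A³/T = Q²/g = 315²/9.81 = 10110.
Trying y = 3.31 m: A³/T = 2373 — too small.
Trying y = 5.65 m: A³/T = 19260 — too large.
Trying y = 4.81 m: A³/T = 10090 — ≈ 10110.

y_c = 4.81 m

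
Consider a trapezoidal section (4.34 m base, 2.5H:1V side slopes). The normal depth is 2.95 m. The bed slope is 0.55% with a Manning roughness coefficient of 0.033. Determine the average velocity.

V = 3.21 m/s

With bottom width b = 4.34 m and side slope z = 2.5: A = (b + zy)y = (4.34 + 2.5×2.95)×2.95 = 34.56 m²; P = b + 2y√(1+z²) = 4.34 + 2×2.95×2.693 = 20.23 m.
Hydraulic radius R = A/P = 34.56/20.23 = 1.709 m.
From Manning's equation, V = (1/n) R^(2/3) S^(1/2) = (1/0.033) × 1.709^(2/3) × 0.0055^(1/2) = 3.21 m/s.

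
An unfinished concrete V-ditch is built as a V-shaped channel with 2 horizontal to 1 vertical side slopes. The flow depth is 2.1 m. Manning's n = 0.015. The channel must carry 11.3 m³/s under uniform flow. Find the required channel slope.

S = 0.000402

For a triangular section with side slope z = 2: A = zy² = 2×2.1² = 8.82 m²; P = 2y√(1+z²) = 2×2.1×2.236 = 9.391 m.
Hydraulic radius R = A/P = 8.82/9.391 = 0.9391 m.
From Manning's equation, S = [nQ / (1 A R^(2/3))]² = [0.015 × 11.3 / (1 × 8.82 × 0.9391^(2/3))]² = 0.000402.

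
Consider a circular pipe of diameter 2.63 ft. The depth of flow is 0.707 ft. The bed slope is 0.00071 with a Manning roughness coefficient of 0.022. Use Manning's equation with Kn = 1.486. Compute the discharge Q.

Q = 1.17 ft³/s

For a circular section of diameter D = 2.63 ft at depth y = 0.707 ft, the central angle is θ = 2 arccos(1 − 2y/D) = 2.18 rad. Then A = (D²/8)(θ − sin θ) = 1.176 ft² and P = Dθ/2 = 2.867 ft.
Hydraulic radius R = A/P = 1.176/2.867 = 0.4102 ft.
Manning's equation: Q = (1.486/n) A R^(2/3) S^(1/2) = (1.486/0.022) × 1.176 × 0.4102^(2/3) × 0.00071^(1/2) = 1.17 ft³/s.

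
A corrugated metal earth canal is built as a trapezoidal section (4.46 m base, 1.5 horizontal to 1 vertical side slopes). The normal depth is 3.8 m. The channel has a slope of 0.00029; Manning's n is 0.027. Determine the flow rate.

With bottom width b = 4.46 m and side slope z = 1.5: A = (b + zy)y = (4.46 + 1.5×3.8)×3.8 = 38.61 m²; P = b + 2y√(1+z²) = 4.46 + 2×3.8×1.803 = 18.16 m.
Hydraulic radius R = A/P = 38.61/18.16 = 2.126 m.
Manning's equation: Q = (1/n) A R^(2/3) S^(1/2) = (1/0.027) × 38.61 × 2.126^(2/3) × 0.00029^(1/2) = 40.3 m³/s.

Q = 40.3 m³/s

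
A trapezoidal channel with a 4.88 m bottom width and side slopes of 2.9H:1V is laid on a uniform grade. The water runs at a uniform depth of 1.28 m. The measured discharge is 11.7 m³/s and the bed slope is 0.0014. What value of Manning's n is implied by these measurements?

With bottom width b = 4.88 m and side slope z = 2.9: A = (b + zy)y = (4.88 + 2.9×1.28)×1.28 = 11 m²; P = b + 2y√(1+z²) = 4.88 + 2×1.28×3.068 = 12.73 m.
Hydraulic radius R = A/P = 11/12.73 = 0.8637 m.
Rearranging Manning's equation: n = (1/Q) A R^(2/3) S^(1/2) = (1/11.7) × 11 × 0.8637^(2/3) × √0.0014 = 0.0319.

n = 0.0319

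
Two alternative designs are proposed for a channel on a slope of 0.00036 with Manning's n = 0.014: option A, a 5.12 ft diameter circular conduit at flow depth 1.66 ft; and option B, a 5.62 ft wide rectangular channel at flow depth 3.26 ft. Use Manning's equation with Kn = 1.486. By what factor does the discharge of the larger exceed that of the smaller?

Channel A: For a circular section of diameter D = 5.12 ft at depth y = 1.66 ft, the central angle is θ = 2 arccos(1 − 2y/D) = 2.423 rad. Then A = (D²/8)(θ − sin θ) = 5.783 ft² and P = Dθ/2 = 6.203 ft. Hydraulic radius R = A/P = 5.783/6.203 = 0.9323 ft. Q_A = (1.486/0.014)·5.783·0.9323^(2/3)·√0.00036 = 11.11 ft³/s.
Channel B: Flow area A = b·y = 5.62 × 3.26 = 18.32 ft². Wetted perimeter P = b + 2y = 5.62 + 2×3.26 = 12.14 ft. Hydraulic radius R = A/P = 18.32/12.14 = 1.509 ft. Q_B = (1.486/0.014)·18.32·1.509^(2/3)·√0.00036 = 48.55 ft³/s.
The larger discharge is 48.55 ft³/s and the smaller is 11.11 ft³/s; the ratio is 4.37.

4.37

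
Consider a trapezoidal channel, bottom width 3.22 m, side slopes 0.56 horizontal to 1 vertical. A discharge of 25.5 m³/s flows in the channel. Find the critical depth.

At critical depth, Q² T / (g A³) = 1, i.e. A³/T = Q²/g = 25.5²/9.81 = 66.28.
Try y = 1.96 m: A³/T = 111.9 — high.
Try y = 1.17 m: A³/T = 20.57 — low.
Try y = 1.67 m: A³/T = 65.64 — close enough.

y_c = 1.67 m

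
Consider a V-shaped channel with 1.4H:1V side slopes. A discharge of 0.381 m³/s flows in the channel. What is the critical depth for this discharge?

At critical depth, Q² T / (g A³) = 1, i.e. A³/T = Q²/g = 0.381²/9.81 = 0.0148.
Trying y = 0.349 m: A³/T = 0.005074 — too small.
Trying y = 0.432 m: A³/T = 0.01475 — matches.

y_c = 0.432 m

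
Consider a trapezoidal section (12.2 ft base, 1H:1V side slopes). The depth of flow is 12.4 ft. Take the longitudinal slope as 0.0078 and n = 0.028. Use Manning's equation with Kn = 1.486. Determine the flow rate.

Q = 4960 ft³/s

With bottom width b = 12.2 ft and side slope z = 1: A = (b + zy)y = (12.2 + 1×12.4)×12.4 = 305 ft²; P = b + 2y√(1+z²) = 12.2 + 2×12.4×1.414 = 47.27 ft.
Hydraulic radius R = A/P = 305/47.27 = 6.453 ft.
Manning's equation: Q = (1.486/n) A R^(2/3) S^(1/2) = (1.486/0.028) × 305 × 6.453^(2/3) × 0.0078^(1/2) = 4960 ft³/s.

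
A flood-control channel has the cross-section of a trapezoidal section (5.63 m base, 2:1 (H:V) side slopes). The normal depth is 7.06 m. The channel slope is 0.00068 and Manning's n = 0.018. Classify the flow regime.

With bottom width b = 5.63 m and side slope z = 2: A = (b + zy)y = (5.63 + 2×7.06)×7.06 = 139.4 m²; P = b + 2y√(1+z²) = 5.63 + 2×7.06×2.236 = 37.2 m.
Hydraulic radius R = A/P = 139.4/37.2 = 3.748 m.
V = (1/n) R^(2/3) √S = (1/0.018) × 3.748^(2/3) × √0.00068 = 3.495 m/s. Hydraulic depth D_h = A/T = 139.4/33.87 = 4.117 m.
Froude number Fr = V/√(g·D_h) = 3.495/√(9.81×4.117) = 0.55, which is less than 1, so the flow is subcritical.

subcritical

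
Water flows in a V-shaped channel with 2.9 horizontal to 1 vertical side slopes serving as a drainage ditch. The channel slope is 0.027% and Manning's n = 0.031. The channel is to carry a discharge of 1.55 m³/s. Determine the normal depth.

y_n = 1.21 m

Manning's equation rearranged: A R^(2/3) = nQ / (1·√S) = 0.031 × 1.55 / (√0.00027) = 2.924.
At y = 1.31 m: A R^(2/3) = 3.616 — over.
At y = 0.952 m: A R^(2/3) = 1.543 — short.
At y = 1.21 m: A R^(2/3) = 2.926 — matches.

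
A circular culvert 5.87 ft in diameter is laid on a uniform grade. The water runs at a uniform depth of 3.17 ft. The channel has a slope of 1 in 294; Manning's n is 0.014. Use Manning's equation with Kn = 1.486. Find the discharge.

For a circular section of diameter D = 5.87 ft at depth y = 3.17 ft, the central angle is θ = 2 arccos(1 − 2y/D) = 3.302 rad. Then A = (D²/8)(θ − sin θ) = 14.91 ft² and P = Dθ/2 = 9.691 ft.
Hydraulic radius R = A/P = 14.91/9.691 = 1.538 ft.
Manning's equation: Q = (1.486/n) A R^(2/3) S^(1/2) = (1.486/0.014) × 14.91 × 1.538^(2/3) × 0.003401^(1/2) = 123 ft³/s.

Q = 123 ft³/s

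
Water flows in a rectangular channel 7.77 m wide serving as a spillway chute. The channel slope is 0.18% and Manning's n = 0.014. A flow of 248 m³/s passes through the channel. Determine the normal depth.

y_n = 5.96 m

Manning's equation rearranged: A R^(2/3) = nQ / (1·√S) = 0.014 × 248 / (√0.0018) = 81.84.
Trying y = 7.36 m: A R^(2/3) = 106.5 — high.
Trying y = 4.42 m: A R^(2/3) = 55.74 — low.
Trying y = 5.96 m: A R^(2/3) = 81.9 — matches.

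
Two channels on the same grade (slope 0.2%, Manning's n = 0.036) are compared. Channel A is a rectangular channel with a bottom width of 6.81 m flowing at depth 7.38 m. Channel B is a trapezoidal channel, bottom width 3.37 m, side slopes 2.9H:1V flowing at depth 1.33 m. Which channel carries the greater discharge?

Channel A: Flow area A = b·y = 6.81 × 7.38 = 50.26 m². Wetted perimeter P = b + 2y = 6.81 + 2×7.38 = 21.57 m. Hydraulic radius R = A/P = 50.26/21.57 = 2.33 m. Q_A = (1/0.036)·50.26·2.33^(2/3)·√0.002 = 109.7 m³/s.
Channel B: With bottom width b = 3.37 m and side slope z = 2.9: A = (b + zy)y = (3.37 + 2.9×1.33)×1.33 = 9.612 m²; P = b + 2y√(1+z²) = 3.37 + 2×1.33×3.068 = 11.53 m. Hydraulic radius R = A/P = 9.612/11.53 = 0.8337 m. Q_B = (1/0.036)·9.612·0.8337^(2/3)·√0.002 = 10.58 m³/s.
Q_A = 109.7 m³/s vs Q_B = 10.58 m³/s, so channel A carries more.

channel A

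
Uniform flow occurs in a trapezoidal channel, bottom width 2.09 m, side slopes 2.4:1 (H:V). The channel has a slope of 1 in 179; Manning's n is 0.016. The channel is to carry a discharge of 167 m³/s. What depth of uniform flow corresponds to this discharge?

Manning's equation rearranged: A R^(2/3) = nQ / (1·√S) = 0.016 × 167 / (√0.005587) = 35.75.
At y = 3.7 m: A R^(2/3) = 62.33 — high.
At y = 2.6 m: A R^(2/3) = 26.94 — low.
At y = 2.93 m: A R^(2/3) = 35.68 — matches.

y_n = 2.93 m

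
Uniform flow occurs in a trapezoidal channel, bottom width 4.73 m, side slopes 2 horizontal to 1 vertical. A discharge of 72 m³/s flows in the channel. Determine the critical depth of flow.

y_c = 2.13 m

At critical depth, Q² T / (g A³) = 1, i.e. A³/T = Q²/g = 72²/9.81 = 528.4.
At y = 1.62 m: A³/T = 192 — short.
At y = 2.48 m: A³/T = 947.3 — over.
At y = 2.13 m: A³/T = 529.9 — matches.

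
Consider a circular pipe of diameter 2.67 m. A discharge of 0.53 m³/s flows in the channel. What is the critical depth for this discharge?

y_c = 0.312 m

At critical depth, Q² T / (g A³) = 1, i.e. A³/T = Q²/g = 0.53²/9.81 = 0.02863.
Try y = 0.345 m: A³/T = 0.04254 — too large.
Try y = 0.312 m: A³/T = 0.0286 — close enough.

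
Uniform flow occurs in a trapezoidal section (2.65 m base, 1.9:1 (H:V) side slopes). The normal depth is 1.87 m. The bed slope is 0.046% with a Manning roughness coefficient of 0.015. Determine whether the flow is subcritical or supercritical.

With bottom width b = 2.65 m and side slope z = 1.9: A = (b + zy)y = (2.65 + 1.9×1.87)×1.87 = 11.6 m²; P = b + 2y√(1+z²) = 2.65 + 2×1.87×2.147 = 10.68 m.
Hydraulic radius R = A/P = 11.6/10.68 = 1.086 m.
V = (1/n) R^(2/3) √S = (1/0.015) × 1.086^(2/3) × √0.00046 = 1.511 m/s. Hydraulic depth D_h = A/T = 11.6/9.756 = 1.189 m.
Froude number Fr = V/√(g·D_h) = 1.511/√(9.81×1.189) = 0.442, which is less than 1, so the flow is subcritical.

subcritical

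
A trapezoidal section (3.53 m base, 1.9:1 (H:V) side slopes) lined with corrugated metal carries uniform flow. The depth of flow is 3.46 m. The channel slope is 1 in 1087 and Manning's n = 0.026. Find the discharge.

With bottom width b = 3.53 m and side slope z = 1.9: A = (b + zy)y = (3.53 + 1.9×3.46)×3.46 = 34.96 m²; P = b + 2y√(1+z²) = 3.53 + 2×3.46×2.147 = 18.39 m.
Hydraulic radius R = A/P = 34.96/18.39 = 1.901 m.
Manning's equation: Q = (1/n) A R^(2/3) S^(1/2) = (1/0.026) × 34.96 × 1.901^(2/3) × 0.00092^(1/2) = 62.6 m³/s.

Q = 62.6 m³/s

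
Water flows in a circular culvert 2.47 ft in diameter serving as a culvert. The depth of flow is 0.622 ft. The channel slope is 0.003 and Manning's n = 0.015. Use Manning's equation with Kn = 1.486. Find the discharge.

For a circular section of diameter D = 2.47 ft at depth y = 0.622 ft, the central angle is θ = 2 arccos(1 − 2y/D) = 2.103 rad. Then A = (D²/8)(θ − sin θ) = 0.9464 ft² and P = Dθ/2 = 2.597 ft.
Hydraulic radius R = A/P = 0.9464/2.597 = 0.3644 ft.
Manning's equation: Q = (1.486/n) A R^(2/3) S^(1/2) = (1.486/0.015) × 0.9464 × 0.3644^(2/3) × 0.003^(1/2) = 2.62 ft³/s.

Q = 2.62 ft³/s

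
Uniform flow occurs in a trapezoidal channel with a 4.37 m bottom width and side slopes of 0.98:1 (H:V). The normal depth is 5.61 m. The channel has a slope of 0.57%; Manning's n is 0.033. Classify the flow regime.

subcritical

With bottom width b = 4.37 m and side slope z = 0.98: A = (b + zy)y = (4.37 + 0.98×5.61)×5.61 = 55.36 m²; P = b + 2y√(1+z²) = 4.37 + 2×5.61×1.4 = 20.08 m.
Hydraulic radius R = A/P = 55.36/20.08 = 2.757 m.
V = (1/n) R^(2/3) √S = (1/0.033) × 2.757^(2/3) × √0.0057 = 4.498 m/s. Hydraulic depth D_h = A/T = 55.36/15.37 = 3.603 m.
Froude number Fr = V/√(g·D_h) = 4.498/√(9.81×3.603) = 0.757, which is less than 1, so the flow is subcritical.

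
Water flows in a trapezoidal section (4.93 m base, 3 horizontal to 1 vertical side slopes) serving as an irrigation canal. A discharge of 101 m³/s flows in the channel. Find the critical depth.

At critical depth, Q² T / (g A³) = 1, i.e. A³/T = Q²/g = 101²/9.81 = 1040.
Trying y = 1.92 m: A³/T = 525.6 — low.
Trying y = 2.9 m: A³/T = 2766 — high.
Trying y = 2.28 m: A³/T = 1038 — close enough.

y_c = 2.28 m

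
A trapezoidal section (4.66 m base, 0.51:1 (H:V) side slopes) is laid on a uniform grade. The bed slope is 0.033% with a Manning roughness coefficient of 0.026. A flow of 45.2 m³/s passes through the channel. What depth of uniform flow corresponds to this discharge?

Manning's equation rearranged: A R^(2/3) = nQ / (1·√S) = 0.026 × 45.2 / (√0.00033) = 64.69.
At y = 4.49 m: A R^(2/3) = 51.45 — too small.
At y = 5.11 m: A R^(2/3) = 64.72 — close enough.

y_n = 5.11 m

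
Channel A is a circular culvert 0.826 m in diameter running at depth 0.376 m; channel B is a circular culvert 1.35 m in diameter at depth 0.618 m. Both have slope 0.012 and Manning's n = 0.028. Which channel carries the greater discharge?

Channel A: For a circular section of diameter D = 0.826 m at depth y = 0.376 m, the central angle is θ = 2 arccos(1 − 2y/D) = 2.962 rad. Then A = (D²/8)(θ − sin θ) = 0.2374 m² and P = Dθ/2 = 1.223 m. Hydraulic radius R = A/P = 0.2374/1.223 = 0.1941 m. Q_A = (1/0.028)·0.2374·0.1941^(2/3)·√0.012 = 0.3113 m³/s.
Channel B: For a circular section of diameter D = 1.35 m at depth y = 0.618 m, the central angle is θ = 2 arccos(1 − 2y/D) = 2.973 rad. Then A = (D²/8)(θ − sin θ) = 0.6388 m² and P = Dθ/2 = 2.006 m. Hydraulic radius R = A/P = 0.6388/2.006 = 0.3184 m. Q_B = (1/0.028)·0.6388·0.3184^(2/3)·√0.012 = 1.165 m³/s.
Q_A = 0.3113 m³/s vs Q_B = 1.165 m³/s, so channel B carries more.

channel B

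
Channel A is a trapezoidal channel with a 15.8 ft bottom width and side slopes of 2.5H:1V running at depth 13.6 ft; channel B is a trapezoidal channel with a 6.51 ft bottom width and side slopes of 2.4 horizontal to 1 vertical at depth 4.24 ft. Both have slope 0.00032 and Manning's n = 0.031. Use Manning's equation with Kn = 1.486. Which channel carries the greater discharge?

channel A

Channel A: With bottom width b = 15.8 ft and side slope z = 2.5: A = (b + zy)y = (15.8 + 2.5×13.6)×13.6 = 677.3 ft²; P = b + 2y√(1+z²) = 15.8 + 2×13.6×2.693 = 89.04 ft. Hydraulic radius R = A/P = 677.3/89.04 = 7.607 ft. Q_A = (1.486/0.031)·677.3·7.607^(2/3)·√0.00032 = 2246 ft³/s.
Channel B: With bottom width b = 6.51 ft and side slope z = 2.4: A = (b + zy)y = (6.51 + 2.4×4.24)×4.24 = 70.75 ft²; P = b + 2y√(1+z²) = 6.51 + 2×4.24×2.6 = 28.56 ft. Hydraulic radius R = A/P = 70.75/28.56 = 2.477 ft. Q_B = (1.486/0.031)·70.75·2.477^(2/3)·√0.00032 = 111.1 ft³/s.
Q_A = 2246 ft³/s vs Q_B = 111.1 ft³/s, so channel A carries more.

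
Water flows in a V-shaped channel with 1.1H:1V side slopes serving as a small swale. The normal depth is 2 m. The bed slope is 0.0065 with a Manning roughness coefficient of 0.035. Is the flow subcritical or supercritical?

subcritical

For a triangular section with side slope z = 1.1: A = zy² = 1.1×2² = 4.4 m²; P = 2y√(1+z²) = 2×2×1.487 = 5.946 m.
Hydraulic radius R = A/P = 4.4/5.946 = 0.7399 m.
V = (1/n) R^(2/3) √S = (1/0.035) × 0.7399^(2/3) × √0.0065 = 1.884 m/s. Hydraulic depth D_h = A/T = 4.4/4.4 = 1 m.
Froude number Fr = V/√(g·D_h) = 1.884/√(9.81×1) = 0.602, which is less than 1, so the flow is subcritical.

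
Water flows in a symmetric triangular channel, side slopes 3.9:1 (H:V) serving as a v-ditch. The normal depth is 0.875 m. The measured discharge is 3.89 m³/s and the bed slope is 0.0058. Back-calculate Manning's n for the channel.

For a triangular section with side slope z = 3.9: A = zy² = 3.9×0.875² = 2.986 m²; P = 2y√(1+z²) = 2×0.875×4.026 = 7.046 m.
Hydraulic radius R = A/P = 2.986/7.046 = 0.4238 m.
Rearranging Manning's equation: n = (1/Q) A R^(2/3) S^(1/2) = (1/3.89) × 2.986 × 0.4238^(2/3) × √0.0058 = 0.033.

n = 0.033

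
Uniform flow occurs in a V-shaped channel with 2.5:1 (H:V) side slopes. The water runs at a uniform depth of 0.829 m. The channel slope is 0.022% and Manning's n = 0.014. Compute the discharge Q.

For a triangular section with side slope z = 2.5: A = zy² = 2.5×0.829² = 1.718 m²; P = 2y√(1+z²) = 2×0.829×2.693 = 4.464 m.
Hydraulic radius R = A/P = 1.718/4.464 = 0.3849 m.
Manning's equation: Q = (1/n) A R^(2/3) S^(1/2) = (1/0.014) × 1.718 × 0.3849^(2/3) × 0.00022^(1/2) = 0.963 m³/s.

Q = 0.963 m³/s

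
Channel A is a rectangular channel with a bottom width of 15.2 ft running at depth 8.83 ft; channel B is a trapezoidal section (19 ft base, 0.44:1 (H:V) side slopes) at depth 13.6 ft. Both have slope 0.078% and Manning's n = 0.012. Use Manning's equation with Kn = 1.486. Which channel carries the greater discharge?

channel B

Channel A: Flow area A = b·y = 15.2 × 8.83 = 134.2 ft². Wetted perimeter P = b + 2y = 15.2 + 2×8.83 = 32.86 ft. Hydraulic radius R = A/P = 134.2/32.86 = 4.084 ft. Q_A = (1.486/0.012)·134.2·4.084^(2/3)·√0.00078 = 1186 ft³/s.
Channel B: With bottom width b = 19 ft and side slope z = 0.44: A = (b + zy)y = (19 + 0.44×13.6)×13.6 = 339.8 ft²; P = b + 2y√(1+z²) = 19 + 2×13.6×1.093 = 48.72 ft. Hydraulic radius R = A/P = 339.8/48.72 = 6.975 ft. Q_B = (1.486/0.012)·339.8·6.975^(2/3)·√0.00078 = 4290 ft³/s.
Q_A = 1186 ft³/s vs Q_B = 4290 ft³/s, so channel B carries more.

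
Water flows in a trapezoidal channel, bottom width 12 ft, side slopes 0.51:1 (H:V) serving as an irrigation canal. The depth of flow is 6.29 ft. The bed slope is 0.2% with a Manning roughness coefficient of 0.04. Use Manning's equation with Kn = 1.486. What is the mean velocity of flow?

V = 3.95 ft/s

With bottom width b = 12 ft and side slope z = 0.51: A = (b + zy)y = (12 + 0.51×6.29)×6.29 = 95.66 ft²; P = b + 2y√(1+z²) = 12 + 2×6.29×1.123 = 26.12 ft.
Hydraulic radius R = A/P = 95.66/26.12 = 3.662 ft.
From Manning's equation, V = (1.486/n) R^(2/3) S^(1/2) = (1.486/0.04) × 3.662^(2/3) × 0.002^(1/2) = 3.95 ft/s.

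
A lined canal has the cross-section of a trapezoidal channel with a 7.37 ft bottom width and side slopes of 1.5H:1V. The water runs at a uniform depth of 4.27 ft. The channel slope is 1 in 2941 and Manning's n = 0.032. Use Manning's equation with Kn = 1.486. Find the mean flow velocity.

V = 1.61 ft/s

With bottom width b = 7.37 ft and side slope z = 1.5: A = (b + zy)y = (7.37 + 1.5×4.27)×4.27 = 58.82 ft²; P = b + 2y√(1+z²) = 7.37 + 2×4.27×1.803 = 22.77 ft.
Hydraulic radius R = A/P = 58.82/22.77 = 2.584 ft.
From Manning's equation, V = (1.486/n) R^(2/3) S^(1/2) = (1.486/0.032) × 2.584^(2/3) × 0.00034^(1/2) = 1.61 ft/s.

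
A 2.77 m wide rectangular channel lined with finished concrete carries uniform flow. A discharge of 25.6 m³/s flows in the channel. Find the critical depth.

For a rectangular channel, critical depth y_c = (q²/g)^(1/3) where q = Q/b = 25.6/2.77 = 9.242 m²/s.
So y_c = (9.242²/9.81)^(1/3) = 2.06 m.

y_c = 2.06 m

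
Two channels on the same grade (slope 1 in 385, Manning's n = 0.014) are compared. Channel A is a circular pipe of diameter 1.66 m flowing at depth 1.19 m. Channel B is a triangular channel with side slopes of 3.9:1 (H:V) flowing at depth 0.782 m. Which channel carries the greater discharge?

Channel A: For a circular section of diameter D = 1.66 m at depth y = 1.19 m, the central angle is θ = 2 arccos(1 − 2y/D) = 4.039 rad. Then A = (D²/8)(θ − sin θ) = 1.66 m² and P = Dθ/2 = 3.352 m. Hydraulic radius R = A/P = 1.66/3.352 = 0.4953 m. Q_A = (1/0.014)·1.66·0.4953^(2/3)·√0.002597 = 3.784 m³/s.
Channel B: For a triangular section with side slope z = 3.9: A = zy² = 3.9×0.782² = 2.385 m²; P = 2y√(1+z²) = 2×0.782×4.026 = 6.297 m. Hydraulic radius R = A/P = 2.385/6.297 = 0.3787 m. Q_B = (1/0.014)·2.385·0.3787^(2/3)·√0.002597 = 4.545 m³/s.
Q_A = 3.784 m³/s vs Q_B = 4.545 m³/s, so channel B carries more.

channel B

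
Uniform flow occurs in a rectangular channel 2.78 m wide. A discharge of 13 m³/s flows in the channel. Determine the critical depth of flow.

y_c = 1.31 m

For a rectangular channel, critical depth y_c = (q²/g)^(1/3) where q = Q/b = 13/2.78 = 4.676 m²/s.
So y_c = (4.676²/9.81)^(1/3) = 1.31 m.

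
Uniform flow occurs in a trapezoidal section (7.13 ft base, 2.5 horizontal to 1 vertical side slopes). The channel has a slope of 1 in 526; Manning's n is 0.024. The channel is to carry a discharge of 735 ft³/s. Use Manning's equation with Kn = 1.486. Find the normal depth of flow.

Manning's equation rearranged: A R^(2/3) = nQ / (1.486·√S) = 0.024 × 735 / (1.486 × √0.001901) = 272.3.
Try y = 6.59 ft: A R^(2/3) = 368.8 — too large.
Try y = 4.47 ft: A R^(2/3) = 155.6 — too small.
Try y = 5.76 ft: A R^(2/3) = 272.1 — close enough.

y_n = 5.76 ft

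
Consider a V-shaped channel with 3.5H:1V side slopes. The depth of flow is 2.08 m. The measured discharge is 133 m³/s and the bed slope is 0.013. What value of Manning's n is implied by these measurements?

For a triangular section with side slope z = 3.5: A = zy² = 3.5×2.08² = 15.14 m²; P = 2y√(1+z²) = 2×2.08×3.64 = 15.14 m.
Hydraulic radius R = A/P = 15.14/15.14 = 1 m.
Rearranging Manning's equation: n = (1/Q) A R^(2/3) S^(1/2) = (1/133) × 15.14 × 1^(2/3) × √0.013 = 0.013.

n = 0.013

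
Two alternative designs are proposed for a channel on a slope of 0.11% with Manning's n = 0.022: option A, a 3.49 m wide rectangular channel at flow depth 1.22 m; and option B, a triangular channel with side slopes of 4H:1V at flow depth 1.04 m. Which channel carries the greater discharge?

channel A

Channel A: Flow area A = b·y = 3.49 × 1.22 = 4.258 m². Wetted perimeter P = b + 2y = 3.49 + 2×1.22 = 5.93 m. Hydraulic radius R = A/P = 4.258/5.93 = 0.718 m. Q_A = (1/0.022)·4.258·0.718^(2/3)·√0.0011 = 5.147 m³/s.
Channel B: For a triangular section with side slope z = 4: A = zy² = 4×1.04² = 4.326 m²; P = 2y√(1+z²) = 2×1.04×4.123 = 8.576 m. Hydraulic radius R = A/P = 4.326/8.576 = 0.5045 m. Q_B = (1/0.022)·4.326·0.5045^(2/3)·√0.0011 = 4.133 m³/s.
Q_A = 5.147 m³/s vs Q_B = 4.133 m³/s, so channel A carries more.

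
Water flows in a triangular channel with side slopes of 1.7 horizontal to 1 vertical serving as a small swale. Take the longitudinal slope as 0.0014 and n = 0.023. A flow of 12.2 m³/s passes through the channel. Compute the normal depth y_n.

y_n = 2.15 m

Manning's equation rearranged: A R^(2/3) = nQ / (1·√S) = 0.023 × 12.2 / (√0.0014) = 7.499.
Trying y = 2.68 m: A R^(2/3) = 13.44 — over.
Trying y = 2.15 m: A R^(2/3) = 7.469 — matches.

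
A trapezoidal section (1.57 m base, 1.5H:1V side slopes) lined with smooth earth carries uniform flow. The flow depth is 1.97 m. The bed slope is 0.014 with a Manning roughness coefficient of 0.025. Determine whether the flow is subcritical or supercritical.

With bottom width b = 1.57 m and side slope z = 1.5: A = (b + zy)y = (1.57 + 1.5×1.97)×1.97 = 8.914 m²; P = b + 2y√(1+z²) = 1.57 + 2×1.97×1.803 = 8.673 m.
Hydraulic radius R = A/P = 8.914/8.673 = 1.028 m.
V = (1/n) R^(2/3) √S = (1/0.025) × 1.028^(2/3) × √0.014 = 4.82 m/s. Hydraulic depth D_h = A/T = 8.914/7.48 = 1.192 m.
Froude number Fr = V/√(g·D_h) = 4.82/√(9.81×1.192) = 1.41, which is greater than 1, so the flow is supercritical.

supercritical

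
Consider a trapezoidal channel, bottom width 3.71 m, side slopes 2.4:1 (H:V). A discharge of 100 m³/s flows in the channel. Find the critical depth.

At critical depth, Q² T / (g A³) = 1, i.e. A³/T = Q²/g = 100²/9.81 = 1019.
At y = 1.93 m: A³/T = 321.7 — too small.
At y = 3.16 m: A³/T = 2408 — too large.
At y = 2.57 m: A³/T = 1020 — ≈ 1019.

y_c = 2.57 m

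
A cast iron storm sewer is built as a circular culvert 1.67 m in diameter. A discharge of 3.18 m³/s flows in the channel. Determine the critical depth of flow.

y_c = 0.896 m

At critical depth, Q² T / (g A³) = 1, i.e. A³/T = Q²/g = 3.18²/9.81 = 1.031.
Try y = 0.777 m: A³/T = 0.5974 — too small.
Try y = 1.09 m: A³/T = 2.184 — too large.
Try y = 0.896 m: A³/T = 1.03 — ≈ 1.031.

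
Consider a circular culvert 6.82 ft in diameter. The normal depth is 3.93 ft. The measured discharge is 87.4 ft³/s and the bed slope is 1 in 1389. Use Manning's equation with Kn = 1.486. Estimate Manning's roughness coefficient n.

n = 0.015

For a circular section of diameter D = 6.82 ft at depth y = 3.93 ft, the central angle is θ = 2 arccos(1 − 2y/D) = 3.448 rad. Then A = (D²/8)(θ − sin θ) = 21.8 ft² and P = Dθ/2 = 11.76 ft.
Hydraulic radius R = A/P = 21.8/11.76 = 1.854 ft.
Rearranging Manning's equation: n = (1.486/Q) A R^(2/3) S^(1/2) = (1.486/87.4) × 21.8 × 1.854^(2/3) × √0.0007199 = 0.015.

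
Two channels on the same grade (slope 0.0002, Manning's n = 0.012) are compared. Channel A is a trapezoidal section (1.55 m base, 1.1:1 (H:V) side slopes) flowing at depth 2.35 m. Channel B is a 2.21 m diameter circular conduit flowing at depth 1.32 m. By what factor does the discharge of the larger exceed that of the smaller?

Channel A: With bottom width b = 1.55 m and side slope z = 1.1: A = (b + zy)y = (1.55 + 1.1×2.35)×2.35 = 9.717 m²; P = b + 2y√(1+z²) = 1.55 + 2×2.35×1.487 = 8.537 m. Hydraulic radius R = A/P = 9.717/8.537 = 1.138 m. Q_A = (1/0.012)·9.717·1.138^(2/3)·√0.0002 = 12.48 m³/s.
Channel B: For a circular section of diameter D = 2.21 m at depth y = 1.32 m, the central angle is θ = 2 arccos(1 − 2y/D) = 3.533 rad. Then A = (D²/8)(θ − sin θ) = 2.39 m² and P = Dθ/2 = 3.904 m. Hydraulic radius R = A/P = 2.39/3.904 = 0.6122 m. Q_B = (1/0.012)·2.39·0.6122^(2/3)·√0.0002 = 2.031 m³/s.
The larger discharge is 12.48 m³/s and the smaller is 2.031 m³/s; the ratio is 6.15.

6.15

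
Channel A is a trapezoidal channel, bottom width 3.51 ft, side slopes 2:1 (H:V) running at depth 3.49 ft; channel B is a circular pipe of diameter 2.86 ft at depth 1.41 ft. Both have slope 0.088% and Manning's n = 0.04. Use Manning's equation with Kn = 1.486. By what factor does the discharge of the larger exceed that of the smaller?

Channel A: With bottom width b = 3.51 ft and side slope z = 2: A = (b + zy)y = (3.51 + 2×3.49)×3.49 = 36.61 ft²; P = b + 2y√(1+z²) = 3.51 + 2×3.49×2.236 = 19.12 ft. Hydraulic radius R = A/P = 36.61/19.12 = 1.915 ft. Q_A = (1.486/0.04)·36.61·1.915^(2/3)·√0.00088 = 62.22 ft³/s.
Channel B: For a circular section of diameter D = 2.86 ft at depth y = 1.41 ft, the central angle is θ = 2 arccos(1 − 2y/D) = 3.114 rad. Then A = (D²/8)(θ − sin θ) = 3.155 ft² and P = Dθ/2 = 4.452 ft. Hydraulic radius R = A/P = 3.155/4.452 = 0.7086 ft. Q_B = (1.486/0.04)·3.155·0.7086^(2/3)·√0.00088 = 2.763 ft³/s.
The larger discharge is 62.22 ft³/s and the smaller is 2.763 ft³/s; the ratio is 22.5.

22.5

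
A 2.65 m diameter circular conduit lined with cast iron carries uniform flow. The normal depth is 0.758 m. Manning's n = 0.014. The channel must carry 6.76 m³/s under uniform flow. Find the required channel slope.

S = 0.016

For a circular section of diameter D = 2.65 m at depth y = 0.758 m, the central angle is θ = 2 arccos(1 − 2y/D) = 2.257 rad. Then A = (D²/8)(θ − sin θ) = 1.302 m² and P = Dθ/2 = 2.991 m.
Hydraulic radius R = A/P = 1.302/2.991 = 0.4355 m.
From Manning's equation, S = [nQ / (1 A R^(2/3))]² = [0.014 × 6.76 / (1 × 1.302 × 0.4355^(2/3))]² = 0.016.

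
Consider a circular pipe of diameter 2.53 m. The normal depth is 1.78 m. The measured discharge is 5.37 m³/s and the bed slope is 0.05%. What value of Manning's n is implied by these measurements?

n = 0.013

For a circular section of diameter D = 2.53 m at depth y = 1.78 m, the central angle is θ = 2 arccos(1 − 2y/D) = 3.98 rad. Then A = (D²/8)(θ − sin θ) = 3.78 m² and P = Dθ/2 = 5.035 m.
Hydraulic radius R = A/P = 3.78/5.035 = 0.7507 m.
Rearranging Manning's equation: n = (1/Q) A R^(2/3) S^(1/2) = (1/5.37) × 3.78 × 0.7507^(2/3) × √0.0005 = 0.013.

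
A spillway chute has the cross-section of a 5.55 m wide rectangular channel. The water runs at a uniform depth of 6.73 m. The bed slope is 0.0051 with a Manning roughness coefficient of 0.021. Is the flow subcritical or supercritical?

subcritical

Flow area A = b·y = 5.55 × 6.73 = 37.35 m². Wetted perimeter P = b + 2y = 5.55 + 2×6.73 = 19.01 m.
Hydraulic radius R = A/P = 37.35/19.01 = 1.965 m.
V = (1/n) R^(2/3) √S = (1/0.021) × 1.965^(2/3) × √0.0051 = 5.335 m/s. Hydraulic depth D_h = A/T = 37.35/5.55 = 6.73 m.
Froude number Fr = V/√(g·D_h) = 5.335/√(9.81×6.73) = 0.657, which is less than 1, so the flow is subcritical.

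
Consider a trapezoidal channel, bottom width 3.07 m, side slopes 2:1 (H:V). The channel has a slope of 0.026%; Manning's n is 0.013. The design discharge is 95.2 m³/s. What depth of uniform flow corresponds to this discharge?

y_n = 4.09 m

Manning's equation rearranged: A R^(2/3) = nQ / (1·√S) = 0.013 × 95.2 / (√0.00026) = 76.75.
At y = 5.14 m: A R^(2/3) = 130.9 — high.
At y = 3.54 m: A R^(2/3) = 55.14 — low.
At y = 4.09 m: A R^(2/3) = 76.74 — close enough.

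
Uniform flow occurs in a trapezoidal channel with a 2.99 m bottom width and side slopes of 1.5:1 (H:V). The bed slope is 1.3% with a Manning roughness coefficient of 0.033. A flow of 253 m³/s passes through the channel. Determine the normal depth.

Manning's equation rearranged: A R^(2/3) = nQ / (1·√S) = 0.033 × 253 / (√0.013) = 73.23.
At y = 5.25 m: A R^(2/3) = 107.9 — high.
At y = 4.43 m: A R^(2/3) = 73.31 — matches.

y_n = 4.43 m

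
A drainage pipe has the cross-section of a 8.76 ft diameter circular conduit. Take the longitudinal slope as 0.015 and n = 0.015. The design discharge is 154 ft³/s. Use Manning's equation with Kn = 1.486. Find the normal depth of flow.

Manning's equation rearranged: A R^(2/3) = nQ / (1.486·√S) = 0.015 × 154 / (1.486 × √0.015) = 12.69.
Trying y = 1.74 ft: A R^(2/3) = 8.778 — low.
Trying y = 2.09 ft: A R^(2/3) = 12.69 — ≈ 12.69.

y_n = 2.09 ft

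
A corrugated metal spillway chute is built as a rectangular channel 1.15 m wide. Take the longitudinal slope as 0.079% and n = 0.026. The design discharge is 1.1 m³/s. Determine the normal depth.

y_n = 1.57 m

Manning's equation rearranged: A R^(2/3) = nQ / (1·√S) = 0.026 × 1.1 / (√0.00079) = 1.018.
Try y = 1.09 m: A R^(2/3) = 0.6535 — too small.
Try y = 1.86 m: A R^(2/3) = 1.236 — too large.
Try y = 1.57 m: A R^(2/3) = 1.014 — matches.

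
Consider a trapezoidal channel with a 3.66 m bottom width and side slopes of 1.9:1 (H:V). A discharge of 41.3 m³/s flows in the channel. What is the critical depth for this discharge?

y_c = 1.74 m

At critical depth, Q² T / (g A³) = 1, i.e. A³/T = Q²/g = 41.3²/9.81 = 173.9.
At y = 2 m: A³/T = 295 — high.
At y = 1.53 m: A³/T = 107.1 — low.
At y = 1.74 m: A³/T = 173.4 — matches.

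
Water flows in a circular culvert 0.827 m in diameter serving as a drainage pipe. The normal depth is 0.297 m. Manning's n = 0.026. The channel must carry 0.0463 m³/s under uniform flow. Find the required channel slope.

S = 0.000539

For a circular section of diameter D = 0.827 m at depth y = 0.297 m, the central angle is θ = 2 arccos(1 − 2y/D) = 2.57 rad. Then A = (D²/8)(θ − sin θ) = 0.1735 m² and P = Dθ/2 = 1.063 m.
Hydraulic radius R = A/P = 0.1735/1.063 = 0.1633 m.
From Manning's equation, S = [nQ / (1 A R^(2/3))]² = [0.026 × 0.0463 / (1 × 0.1735 × 0.1633^(2/3))]² = 0.000539.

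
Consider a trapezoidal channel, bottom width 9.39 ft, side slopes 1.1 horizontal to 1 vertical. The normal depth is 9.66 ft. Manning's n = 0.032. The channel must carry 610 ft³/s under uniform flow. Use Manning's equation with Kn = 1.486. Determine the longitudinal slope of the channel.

S = 0.000529

With bottom width b = 9.39 ft and side slope z = 1.1: A = (b + zy)y = (9.39 + 1.1×9.66)×9.66 = 193.4 ft²; P = b + 2y√(1+z²) = 9.39 + 2×9.66×1.487 = 38.11 ft.
Hydraulic radius R = A/P = 193.4/38.11 = 5.073 ft.
From Manning's equation, S = [nQ / (1.486 A R^(2/3))]² = [0.032 × 610 / (1.486 × 193.4 × 5.073^(2/3))]² = 0.000529.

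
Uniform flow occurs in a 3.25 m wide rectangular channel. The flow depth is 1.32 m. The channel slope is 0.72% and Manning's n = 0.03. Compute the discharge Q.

Q = 9.82 m³/s

Flow area A = b·y = 3.25 × 1.32 = 4.29 m². Wetted perimeter P = b + 2y = 3.25 + 2×1.32 = 5.89 m.
Hydraulic radius R = A/P = 4.29/5.89 = 0.7284 m.
Manning's equation: Q = (1/n) A R^(2/3) S^(1/2) = (1/0.03) × 4.29 × 0.7284^(2/3) × 0.0072^(1/2) = 9.82 m³/s.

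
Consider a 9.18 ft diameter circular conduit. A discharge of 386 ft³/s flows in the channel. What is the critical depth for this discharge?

At critical depth, Q² T / (g A³) = 1, i.e. A³/T = Q²/g = 386²/32.2 = 4627.
Try y = 4.3 ft: A³/T = 3077 — short.
Try y = 5.56 ft: A³/T = 8217 — over.
Try y = 4.78 ft: A³/T = 4610 — matches.

y_c = 4.78 ft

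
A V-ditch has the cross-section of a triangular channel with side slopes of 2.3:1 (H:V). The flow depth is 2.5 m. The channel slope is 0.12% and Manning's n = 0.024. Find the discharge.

For a triangular section with side slope z = 2.3: A = zy² = 2.3×2.5² = 14.38 m²; P = 2y√(1+z²) = 2×2.5×2.508 = 12.54 m.
Hydraulic radius R = A/P = 14.38/12.54 = 1.146 m.
Manning's equation: Q = (1/n) A R^(2/3) S^(1/2) = (1/0.024) × 14.38 × 1.146^(2/3) × 0.0012^(1/2) = 22.7 m³/s.

Q = 22.7 m³/s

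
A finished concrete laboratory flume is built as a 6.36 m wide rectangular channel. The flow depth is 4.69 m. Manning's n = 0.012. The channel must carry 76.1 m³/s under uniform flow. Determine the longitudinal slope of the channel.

S = 0.0004

Flow area A = b·y = 6.36 × 4.69 = 29.83 m². Wetted perimeter P = b + 2y = 6.36 + 2×4.69 = 15.74 m.
Hydraulic radius R = A/P = 29.83/15.74 = 1.895 m.
From Manning's equation, S = [nQ / (1 A R^(2/3))]² = [0.012 × 76.1 / (1 × 29.83 × 1.895^(2/3))]² = 0.0004.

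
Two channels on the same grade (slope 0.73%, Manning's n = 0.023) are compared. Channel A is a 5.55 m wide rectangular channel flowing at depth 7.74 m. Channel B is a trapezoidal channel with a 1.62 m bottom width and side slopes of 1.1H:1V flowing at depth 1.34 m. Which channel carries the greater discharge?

channel A

Channel A: Flow area A = b·y = 5.55 × 7.74 = 42.96 m². Wetted perimeter P = b + 2y = 5.55 + 2×7.74 = 21.03 m. Hydraulic radius R = A/P = 42.96/21.03 = 2.043 m. Q_A = (1/0.023)·42.96·2.043^(2/3)·√0.0073 = 256.9 m³/s.
Channel B: With bottom width b = 1.62 m and side slope z = 1.1: A = (b + zy)y = (1.62 + 1.1×1.34)×1.34 = 4.146 m²; P = b + 2y√(1+z²) = 1.62 + 2×1.34×1.487 = 5.604 m. Hydraulic radius R = A/P = 4.146/5.604 = 0.7398 m. Q_B = (1/0.023)·4.146·0.7398^(2/3)·√0.0073 = 12.6 m³/s.
Q_A = 256.9 m³/s vs Q_B = 12.6 m³/s, so channel A carries more.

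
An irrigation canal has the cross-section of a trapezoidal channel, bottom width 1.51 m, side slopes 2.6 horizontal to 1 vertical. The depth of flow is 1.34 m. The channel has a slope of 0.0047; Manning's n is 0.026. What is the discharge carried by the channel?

Q = 14.5 m³/s

With bottom width b = 1.51 m and side slope z = 2.6: A = (b + zy)y = (1.51 + 2.6×1.34)×1.34 = 6.692 m²; P = b + 2y√(1+z²) = 1.51 + 2×1.34×2.786 = 8.976 m.
Hydraulic radius R = A/P = 6.692/8.976 = 0.7456 m.
Manning's equation: Q = (1/n) A R^(2/3) S^(1/2) = (1/0.026) × 6.692 × 0.7456^(2/3) × 0.0047^(1/2) = 14.5 m³/s.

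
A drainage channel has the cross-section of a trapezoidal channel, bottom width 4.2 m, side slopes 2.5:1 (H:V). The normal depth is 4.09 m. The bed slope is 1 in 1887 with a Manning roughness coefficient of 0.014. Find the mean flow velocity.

With bottom width b = 4.2 m and side slope z = 2.5: A = (b + zy)y = (4.2 + 2.5×4.09)×4.09 = 59 m²; P = b + 2y√(1+z²) = 4.2 + 2×4.09×2.693 = 26.23 m.
Hydraulic radius R = A/P = 59/26.23 = 2.25 m.
From Manning's equation, V = (1/n) R^(2/3) S^(1/2) = (1/0.014) × 2.25^(2/3) × 0.0005299^(1/2) = 2.82 m/s.

V = 2.82 m/s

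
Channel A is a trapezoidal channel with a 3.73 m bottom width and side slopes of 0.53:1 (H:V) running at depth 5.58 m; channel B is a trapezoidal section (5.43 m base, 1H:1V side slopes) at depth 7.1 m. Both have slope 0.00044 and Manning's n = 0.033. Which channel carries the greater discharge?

Channel A: With bottom width b = 3.73 m and side slope z = 0.53: A = (b + zy)y = (3.73 + 0.53×5.58)×5.58 = 37.32 m²; P = b + 2y√(1+z²) = 3.73 + 2×5.58×1.132 = 16.36 m. Hydraulic radius R = A/P = 37.32/16.36 = 2.281 m. Q_A = (1/0.033)·37.32·2.281^(2/3)·√0.00044 = 41.1 m³/s.
Channel B: With bottom width b = 5.43 m and side slope z = 1: A = (b + zy)y = (5.43 + 1×7.1)×7.1 = 88.96 m²; P = b + 2y√(1+z²) = 5.43 + 2×7.1×1.414 = 25.51 m. Hydraulic radius R = A/P = 88.96/25.51 = 3.487 m. Q_B = (1/0.033)·88.96·3.487^(2/3)·√0.00044 = 130 m³/s.
Q_A = 41.1 m³/s vs Q_B = 130 m³/s, so channel B carries more.

channel B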